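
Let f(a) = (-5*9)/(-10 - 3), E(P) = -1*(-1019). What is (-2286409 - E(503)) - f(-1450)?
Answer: -29736609/13 ≈ -2.2874e+6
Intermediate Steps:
E(P) = 1019
f(a) = 45/13 (f(a) = -45/(-13) = -45*(-1/13) = 45/13)
(-2286409 - E(503)) - f(-1450) = (-2286409 - 1*1019) - 1*45/13 = (-2286409 - 1019) - 45/13 = -2287428 - 45/13 = -29736609/13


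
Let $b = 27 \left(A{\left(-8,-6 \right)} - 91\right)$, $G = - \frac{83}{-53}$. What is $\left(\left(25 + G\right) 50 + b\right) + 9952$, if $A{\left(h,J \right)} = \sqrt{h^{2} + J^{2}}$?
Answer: $\frac{481945}{53} \approx 9093.3$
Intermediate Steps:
$A{\left(h,J \right)} = \sqrt{J^{2} + h^{2}}$
$G = \frac{83}{53}$ ($G = \left(-83\right) \left(- \frac{1}{53}\right) = \frac{83}{53} \approx 1.566$)
$b = -2187$ ($b = 27 \left(\sqrt{\left(-6\right)^{2} + \left(-8\right)^{2}} - 91\right) = 27 \left(\sqrt{36 + 64} - 91\right) = 27 \left(\sqrt{100} - 91\right) = 27 \left(10 - 91\right) = 27 \left(-81\right) = -2187$)
$\left(\left(25 + G\right) 50 + b\right) + 9952 = \left(\left(25 + \frac{83}{53}\right) 50 - 2187\right) + 9952 = \left(\frac{1408}{53} \cdot 50 - 2187\right) + 9952 = \left(\frac{70400}{53} - 2187\right) + 9952 = - \frac{45511}{53} + 9952 = \frac{481945}{53}$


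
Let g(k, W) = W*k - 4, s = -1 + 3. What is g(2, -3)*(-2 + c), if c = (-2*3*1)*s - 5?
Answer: 190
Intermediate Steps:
s = 2
c = -17 (c = (-2*3*1)*2 - 5 = -6*1*2 - 5 = -6*2 - 5 = -12 - 5 = -17)
g(k, W) = -4 + W*k
g(2, -3)*(-2 + c) = (-4 - 3*2)*(-2 - 17) = (-4 - 6)*(-19) = -10*(-19) = 190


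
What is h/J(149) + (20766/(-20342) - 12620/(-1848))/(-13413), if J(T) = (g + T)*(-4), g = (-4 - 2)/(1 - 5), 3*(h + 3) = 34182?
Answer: -3663087338329/193585121037 ≈ -18.922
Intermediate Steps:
h = 11391 (h = -3 + (1/3)*34182 = -3 + 11394 = 11391)
g = 3/2 (g = -6/(-4) = -6*(-1/4) = 3/2 ≈ 1.5000)
J(T) = -6 - 4*T (J(T) = (3/2 + T)*(-4) = -6 - 4*T)
h/J(149) + (20766/(-20342) - 12620/(-1848))/(-13413) = 11391/(-6 - 4*149) + (20766/(-20342) - 12620/(-1848))/(-13413) = 11391/(-6 - 596) + (20766*(-1/20342) - 12620*(-1/1848))*(-1/13413) = 11391/(-602) + (-10383/10171 + 3155/462)*(-1/13413) = 11391*(-1/602) + (556991/95898)*(-1/13413) = -11391/602 - 556991/1286279874 = -3663087338329/193585121037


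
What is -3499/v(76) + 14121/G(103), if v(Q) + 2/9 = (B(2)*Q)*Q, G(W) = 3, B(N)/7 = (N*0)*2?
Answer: 40905/2 ≈ 20453.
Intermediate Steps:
B(N) = 0 (B(N) = 7*((N*0)*2) = 7*(0*2) = 7*0 = 0)
v(Q) = -2/9 (v(Q) = -2/9 + (0*Q)*Q = -2/9 + 0*Q = -2/9 + 0 = -2/9)
-3499/v(76) + 14121/G(103) = -3499/(-2/9) + 14121/3 = -3499*(-9/2) + 14121*(1/3) = 31491/2 + 4707 = 40905/2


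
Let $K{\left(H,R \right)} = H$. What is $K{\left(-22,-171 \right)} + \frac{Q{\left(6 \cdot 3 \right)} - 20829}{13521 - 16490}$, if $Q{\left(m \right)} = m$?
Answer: $- \frac{44507}{2969} \approx -14.991$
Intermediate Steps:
$K{\left(-22,-171 \right)} + \frac{Q{\left(6 \cdot 3 \right)} - 20829}{13521 - 16490} = -22 + \frac{6 \cdot 3 - 20829}{13521 - 16490} = -22 + \frac{18 - 20829}{-2969} = -22 - - \frac{20811}{2969} = -22 + \frac{20811}{2969} = - \frac{44507}{2969}$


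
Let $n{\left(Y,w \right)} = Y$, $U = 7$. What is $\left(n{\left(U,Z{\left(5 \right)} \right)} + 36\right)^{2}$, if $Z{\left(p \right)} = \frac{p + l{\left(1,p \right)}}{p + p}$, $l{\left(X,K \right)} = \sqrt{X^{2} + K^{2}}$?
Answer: $1849$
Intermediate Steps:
$l{\left(X,K \right)} = \sqrt{K^{2} + X^{2}}$
$Z{\left(p \right)} = \frac{p + \sqrt{1 + p^{2}}}{2 p}$ ($Z{\left(p \right)} = \frac{p + \sqrt{p^{2} + 1^{2}}}{p + p} = \frac{p + \sqrt{p^{2} + 1}}{2 p} = \left(p + \sqrt{1 + p^{2}}\right) \frac{1}{2 p} = \frac{p + \sqrt{1 + p^{2}}}{2 p}$)
$\left(n{\left(U,Z{\left(5 \right)} \right)} + 36\right)^{2} = \left(7 + 36\right)^{2} = 43^{2} = 1849$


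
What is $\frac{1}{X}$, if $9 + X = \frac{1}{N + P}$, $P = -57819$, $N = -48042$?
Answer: $- \frac{105861}{952750} \approx -0.11111$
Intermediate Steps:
$X = - \frac{952750}{105861}$ ($X = -9 + \frac{1}{-48042 - 57819} = -9 + \frac{1}{-105861} = -9 - \frac{1}{105861} = - \frac{952750}{105861} \approx -9.0$)
$\frac{1}{X} = \frac{1}{- \frac{952750}{105861}} = - \frac{105861}{952750}$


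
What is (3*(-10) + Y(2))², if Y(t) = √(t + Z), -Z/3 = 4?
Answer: (30 - I*√10)² ≈ 890.0 - 189.74*I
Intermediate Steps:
Z = -12 (Z = -3*4 = -12)
Y(t) = √(-12 + t) (Y(t) = √(t - 12) = √(-12 + t))
(3*(-10) + Y(2))² = (3*(-10) + √(-12 + 2))² = (-30 + √(-10))² = (-30 + I*√10)²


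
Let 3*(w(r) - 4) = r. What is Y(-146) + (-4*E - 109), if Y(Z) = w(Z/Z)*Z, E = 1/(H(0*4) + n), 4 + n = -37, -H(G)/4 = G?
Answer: -91213/123 ≈ -741.57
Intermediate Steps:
H(G) = -4*G
n = -41 (n = -4 - 37 = -41)
w(r) = 4 + r/3
E = -1/41 (E = 1/(-0*4 - 41) = 1/(-4*0 - 41) = 1/(0 - 41) = 1/(-41) = -1/41 ≈ -0.024390)
Y(Z) = 13*Z/3 (Y(Z) = (4 + (Z/Z)/3)*Z = (4 + (⅓)*1)*Z = (4 + ⅓)*Z = 13*Z/3)
Y(-146) + (-4*E - 109) = (13/3)*(-146) + (-4*(-1/41) - 109) = -1898/3 + (4/41 - 109) = -1898/3 - 4465/41 = -91213/123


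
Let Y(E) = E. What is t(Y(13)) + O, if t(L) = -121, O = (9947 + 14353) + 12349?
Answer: 36528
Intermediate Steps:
O = 36649 (O = 24300 + 12349 = 36649)
t(Y(13)) + O = -121 + 36649 = 36528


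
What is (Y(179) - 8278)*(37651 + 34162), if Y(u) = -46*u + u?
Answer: -1172921729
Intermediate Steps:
Y(u) = -45*u
(Y(179) - 8278)*(37651 + 34162) = (-45*179 - 8278)*(37651 + 34162) = (-8055 - 8278)*71813 = -16333*71813 = -1172921729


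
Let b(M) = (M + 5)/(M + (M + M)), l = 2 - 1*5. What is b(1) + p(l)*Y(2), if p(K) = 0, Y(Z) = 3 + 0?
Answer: 2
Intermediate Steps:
Y(Z) = 3
l = -3 (l = 2 - 5 = -3)
b(M) = (5 + M)/(3*M) (b(M) = (5 + M)/(M + 2*M) = (5 + M)/((3*M)) = (5 + M)*(1/(3*M)) = (5 + M)/(3*M))
b(1) + p(l)*Y(2) = (⅓)*(5 + 1)/1 + 0*3 = (⅓)*1*6 + 0 = 2 + 0 = 2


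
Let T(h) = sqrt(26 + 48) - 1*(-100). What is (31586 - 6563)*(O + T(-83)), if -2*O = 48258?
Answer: -601277667 + 25023*sqrt(74) ≈ -6.0106e+8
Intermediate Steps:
O = -24129 (O = -1/2*48258 = -24129)
T(h) = 100 + sqrt(74) (T(h) = sqrt(74) + 100 = 100 + sqrt(74))
(31586 - 6563)*(O + T(-83)) = (31586 - 6563)*(-24129 + (100 + sqrt(74))) = 25023*(-24029 + sqrt(74)) = -601277667 + 25023*sqrt(74)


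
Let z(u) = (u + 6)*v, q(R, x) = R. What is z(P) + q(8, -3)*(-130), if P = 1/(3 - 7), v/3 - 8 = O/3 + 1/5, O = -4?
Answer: -18431/20 ≈ -921.55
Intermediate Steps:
v = 103/5 (v = 24 + 3*(-4/3 + 1/5) = 24 + 3*(-4*⅓ + 1*(⅕)) = 24 + 3*(-4/3 + ⅕) = 24 + 3*(-17/15) = 24 - 17/5 = 103/5 ≈ 20.600)
P = -¼ (P = 1/(-4) = -¼ ≈ -0.25000)
z(u) = 618/5 + 103*u/5 (z(u) = (u + 6)*(103/5) = (6 + u)*(103/5) = 618/5 + 103*u/5)
z(P) + q(8, -3)*(-130) = (618/5 + (103/5)*(-¼)) + 8*(-130) = (618/5 - 103/20) - 1040 = 2369/20 - 1040 = -18431/20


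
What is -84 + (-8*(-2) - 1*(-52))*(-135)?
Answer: -9264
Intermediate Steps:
-84 + (-8*(-2) - 1*(-52))*(-135) = -84 + (16 + 52)*(-135) = -84 + 68*(-135) = -84 - 9180 = -9264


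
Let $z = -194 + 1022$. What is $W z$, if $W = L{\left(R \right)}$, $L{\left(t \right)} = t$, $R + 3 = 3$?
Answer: $0$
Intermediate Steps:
$R = 0$ ($R = -3 + 3 = 0$)
$z = 828$
$W = 0$
$W z = 0 \cdot 828 = 0$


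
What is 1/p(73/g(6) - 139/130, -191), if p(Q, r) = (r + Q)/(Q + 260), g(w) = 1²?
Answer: -43151/15479 ≈ -2.7877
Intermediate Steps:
g(w) = 1
p(Q, r) = (Q + r)/(260 + Q)
1/p(73/g(6) - 139/130, -191) = 1/(((73/1 - 139/130) - 191)/(260 + (73/1 - 139/130))) = 1/(((73*1 - 139*1/130) - 191)/(260 + (73*1 - 139*1/130))) = 1/(((73 - 139/130) - 191)/(260 + (73 - 139/130))) = 1/((9351/130 - 191)/(260 + 9351/130)) = 1/(-15479/130/(43151/130)) = 1/((130/43151)*(-15479/130)) = 1/(-15479/43151) = -43151/15479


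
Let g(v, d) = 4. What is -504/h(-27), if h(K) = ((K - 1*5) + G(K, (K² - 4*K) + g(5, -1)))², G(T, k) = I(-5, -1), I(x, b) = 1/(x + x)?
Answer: -5600/11449 ≈ -0.48913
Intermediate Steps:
I(x, b) = 1/(2*x)
G(T, k) = -⅒ (G(T, k) = (½)/(-5) = (½)*(-⅕) = -⅒)
h(K) = (-51/10 + K)² (h(K) = ((K - 1*5) - ⅒)² = ((K - 5) - ⅒)² = ((-5 + K) - ⅒)² = (-51/10 + K)²)
-504/h(-27) = -504*100/(-51 + 10*(-27))² = -504*100/(-51 - 270)² = -504/((1/100)*(-321)²) = -504/((1/100)*103041) = -504/103041/100 = -504*100/103041 = -5600/11449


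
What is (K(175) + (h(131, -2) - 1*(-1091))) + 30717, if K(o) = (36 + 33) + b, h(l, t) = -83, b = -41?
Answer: 31753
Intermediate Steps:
K(o) = 28 (K(o) = (36 + 33) - 41 = 69 - 41 = 28)
(K(175) + (h(131, -2) - 1*(-1091))) + 30717 = (28 + (-83 - 1*(-1091))) + 30717 = (28 + (-83 + 1091)) + 30717 = (28 + 1008) + 30717 = 1036 + 30717 = 31753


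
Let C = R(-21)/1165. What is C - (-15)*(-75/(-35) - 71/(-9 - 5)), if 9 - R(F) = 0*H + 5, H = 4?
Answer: 1765031/16310 ≈ 108.22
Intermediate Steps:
R(F) = 4 (R(F) = 9 - (0*4 + 5) = 9 - (0 + 5) = 9 - 1*5 = 9 - 5 = 4)
C = 4/1165 ≈ 0.0034335
C - (-15)*(-75/(-35) - 71/(-9 - 5)) = 4/1165 - (-15)*(-75/(-35) - 71/(-9 - 5)) = 4/1165 - (-15)*(-75*(-1/35) - 71/(-14)) = 4/1165 - (-15)*(15/7 - 71*(-1/14)) = 4/1165 - (-15)*(15/7 + 71/14) = 4/1165 - (-15)*101/14 = 4/1165 - 1*(-1515/14) = 4/1165 + 1515/14 = 1765031/16310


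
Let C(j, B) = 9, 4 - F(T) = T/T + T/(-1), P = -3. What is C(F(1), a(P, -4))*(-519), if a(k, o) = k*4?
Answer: -4671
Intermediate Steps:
a(k, o) = 4*k
F(T) = 3 + T (F(T) = 4 - (T/T + T/(-1)) = 4 - (1 + T*(-1)) = 4 - (1 - T) = 4 + (-1 + T) = 3 + T)
C(F(1), a(P, -4))*(-519) = 9*(-519) = -4671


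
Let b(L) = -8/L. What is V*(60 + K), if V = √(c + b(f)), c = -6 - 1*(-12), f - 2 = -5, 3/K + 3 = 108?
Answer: 2101*√78/105 ≈ 176.72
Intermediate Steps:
K = 1/35 (K = 3/(-3 + 108) = 3/105 = 3*(1/105) = 1/35 ≈ 0.028571)
f = -3 (f = 2 - 5 = -3)
c = 6 (c = -6 + 12 = 6)
V = √78/3 (V = √(6 - 8/(-3)) = √(6 - 8*(-⅓)) = √(6 + 8/3) = √(26/3) = √78/3 ≈ 2.9439)
V*(60 + K) = (√78/3)*(60 + 1/35) = (√78/3)*(2101/35) = 2101*√78/105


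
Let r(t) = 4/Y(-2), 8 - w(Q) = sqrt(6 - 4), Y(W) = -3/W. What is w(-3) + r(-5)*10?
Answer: 104/3 - sqrt(2) ≈ 33.252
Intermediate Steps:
w(Q) = 8 - sqrt(2) (w(Q) = 8 - sqrt(6 - 4) = 8 - sqrt(2))
r(t) = 8/3 (r(t) = 4/((-3/(-2))) = 4/((-3*(-1/2))) = 4/(3/2) = 4*(2/3) = 8/3)
w(-3) + r(-5)*10 = (8 - sqrt(2)) + (8/3)*10 = (8 - sqrt(2)) + 80/3 = 104/3 - sqrt(2)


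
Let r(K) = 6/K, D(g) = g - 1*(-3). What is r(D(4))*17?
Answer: 102/7 ≈ 14.571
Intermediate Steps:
D(g) = 3 + g (D(g) = g + 3 = 3 + g)
r(D(4))*17 = (6/(3 + 4))*17 = (6/7)*17 = 102/7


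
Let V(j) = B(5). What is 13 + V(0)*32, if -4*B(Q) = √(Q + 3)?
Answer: 13 - 16*√2 ≈ -9.6274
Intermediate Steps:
B(Q) = -√(3 + Q)/4 (B(Q) = -√(Q + 3)/4 = -√(3 + Q)/4)
V(j) = -√2/2 (V(j) = -√(3 + 5)/4 = -√2/2)
13 + V(0)*32 = 13 - √2/2*32 = 13 - 16*√2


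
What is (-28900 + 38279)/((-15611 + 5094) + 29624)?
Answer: 9379/19107 ≈ 0.49087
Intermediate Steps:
(-28900 + 38279)/((-15611 + 5094) + 29624) = 9379/(-10517 + 29624) = 9379/19107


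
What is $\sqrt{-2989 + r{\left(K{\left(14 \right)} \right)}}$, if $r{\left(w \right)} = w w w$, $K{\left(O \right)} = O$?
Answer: $7 i \sqrt{5} \approx 15.652 i$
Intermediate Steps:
$r{\left(w \right)} = w^{3}$ ($r{\left(w \right)} = w^{2} w = w^{3}$)
$\sqrt{-2989 + r{\left(K{\left(14 \right)} \right)}} = \sqrt{-2989 + 14^{3}} = \sqrt{-2989 + 2744} = \sqrt{-245} = 7 i \sqrt{5}$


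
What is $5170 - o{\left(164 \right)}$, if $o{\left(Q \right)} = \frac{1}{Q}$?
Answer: $\frac{847879}{164} \approx 5170.0$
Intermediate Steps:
$5170 - o{\left(164 \right)} = 5170 - \frac{1}{164} = \frac{847879}{164}$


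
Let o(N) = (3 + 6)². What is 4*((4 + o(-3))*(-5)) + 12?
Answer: -1688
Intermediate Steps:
o(N) = 81 (o(N) = 9² = 81)
4*((4 + o(-3))*(-5)) + 12 = 4*((4 + 81)*(-5)) + 12 = 4*(85*(-5)) + 12 = 4*(-425) + 12 = -1700 + 12 = -1688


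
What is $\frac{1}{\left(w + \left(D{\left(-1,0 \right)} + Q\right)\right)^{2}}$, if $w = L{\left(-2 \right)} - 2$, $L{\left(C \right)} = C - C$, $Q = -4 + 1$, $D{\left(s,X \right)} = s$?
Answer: $\frac{1}{36} \approx 0.027778$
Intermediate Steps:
$Q = -3$
$L{\left(C \right)} = 0$
$w = -2$ ($w = 0 - 2 = -2$)
$\frac{1}{\left(w + \left(D{\left(-1,0 \right)} + Q\right)\right)^{2}} = \frac{1}{\left(-2 - 4\right)^{2}} = \frac{1}{\left(-6\right)^{2}} = \frac{1}{36}$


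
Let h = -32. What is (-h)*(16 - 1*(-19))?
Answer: 1120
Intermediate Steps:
(-h)*(16 - 1*(-19)) = (-1*(-32))*(16 - 1*(-19)) = 32*(16 + 19) = 32*35 = 1120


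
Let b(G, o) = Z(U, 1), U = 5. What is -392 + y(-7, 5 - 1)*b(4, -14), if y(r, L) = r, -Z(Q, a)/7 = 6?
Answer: -98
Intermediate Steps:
Z(Q, a) = -42 (Z(Q, a) = -7*6 = -42)
b(G, o) = -42
-392 + y(-7, 5 - 1)*b(4, -14) = -392 - 7*(-42) = -392 + 294 = -98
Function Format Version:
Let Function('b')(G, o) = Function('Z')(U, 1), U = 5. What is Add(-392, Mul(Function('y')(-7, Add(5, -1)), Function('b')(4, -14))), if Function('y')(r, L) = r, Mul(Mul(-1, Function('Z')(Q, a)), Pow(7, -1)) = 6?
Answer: -98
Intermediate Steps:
Function('Z')(Q, a) = -42 (Function('Z')(Q, a) = Mul(-7, 6) = -42)
Function('b')(G, o) = -42
Add(-392, Mul(Function('y')(-7, Add(5, -1)), Function('b')(4, -14))) = Add(-392, Mul(-7, -42)) = Add(-392, 294) = -98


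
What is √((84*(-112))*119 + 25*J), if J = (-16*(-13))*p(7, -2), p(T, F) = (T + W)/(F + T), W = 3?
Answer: 4*I*√69322 ≈ 1053.2*I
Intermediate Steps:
p(T, F) = (3 + T)/(F + T) (p(T, F) = (T + 3)/(F + T) = (3 + T)/(F + T))
J = 416 (J = (-16*(-13))*((3 + 7)/(-2 + 7)) = 208*(10/5) = 208*((⅕)*10) = 208*2 = 416)
√((84*(-112))*119 + 25*J) = √((84*(-112))*119 + 25*416) = √(-9408*119 + 10400) = √(-1119552 + 10400) = √(-1109152) = 4*I*√69322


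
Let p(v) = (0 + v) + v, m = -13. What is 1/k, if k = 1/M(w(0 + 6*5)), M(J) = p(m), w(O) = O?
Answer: -26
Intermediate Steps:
p(v) = 2*v (p(v) = v + v = 2*v)
M(J) = -26 (M(J) = 2*(-13) = -26)
k = -1/26 (k = 1/(-26) = -1/26 ≈ -0.038462)
1/k = 1/(-1/26) = -26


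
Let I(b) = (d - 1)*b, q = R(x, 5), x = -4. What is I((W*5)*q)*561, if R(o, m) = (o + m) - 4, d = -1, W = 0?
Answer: 0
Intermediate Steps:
R(o, m) = -4 + m + o (R(o, m) = (m + o) - 4 = -4 + m + o)
q = -3 (q = -4 + 5 - 4 = -3)
I(b) = -2*b (I(b) = (-1 - 1)*b = -2*b)
I((W*5)*q)*561 = -2*0*5*(-3)*561 = -0*(-3)*561 = -2*0*561 = 0*561 = 0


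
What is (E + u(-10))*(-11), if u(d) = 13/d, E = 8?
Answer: -737/10 ≈ -73.700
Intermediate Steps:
(E + u(-10))*(-11) = (8 + 13/(-10))*(-11) = (8 + 13*(-1/10))*(-11) = (8 - 13/10)*(-11) = (67/10)*(-11) = -737/10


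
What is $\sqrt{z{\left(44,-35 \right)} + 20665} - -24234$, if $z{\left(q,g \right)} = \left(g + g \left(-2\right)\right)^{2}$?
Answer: $24234 + \sqrt{21890} \approx 24382.0$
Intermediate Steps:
$z{\left(q,g \right)} = g^{2}$ ($z{\left(q,g \right)} = \left(g - 2 g\right)^{2} = \left(- g\right)^{2} = g^{2}$)
$\sqrt{z{\left(44,-35 \right)} + 20665} - -24234 = \sqrt{\left(-35\right)^{2} + 20665} - -24234 = \sqrt{1225 + 20665} + 24234 = \sqrt{21890} + 24234 = 24234 + \sqrt{21890}$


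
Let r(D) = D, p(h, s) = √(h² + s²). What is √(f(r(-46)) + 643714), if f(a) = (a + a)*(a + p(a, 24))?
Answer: √(647946 - 184*√673) ≈ 801.98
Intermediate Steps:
f(a) = 2*a*(a + √(576 + a²)) (f(a) = (a + a)*(a + √(a² + 24²)) = (2*a)*(a + √(a² + 576)) = (2*a)*(a + √(576 + a²)) = 2*a*(a + √(576 + a²)))
√(f(r(-46)) + 643714) = √(2*(-46)*(-46 + √(576 + (-46)²)) + 643714) = √(2*(-46)*(-46 + √(576 + 2116)) + 643714) = √(2*(-46)*(-46 + √2692) + 643714) = √(2*(-46)*(-46 + 2*√673) + 643714) = √((4232 - 184*√673) + 643714) = √(647946 - 184*√673)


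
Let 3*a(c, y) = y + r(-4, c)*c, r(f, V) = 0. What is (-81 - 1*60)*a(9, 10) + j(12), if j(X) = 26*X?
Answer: -158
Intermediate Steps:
a(c, y) = y/3 (a(c, y) = (y + 0*c)/3 = (y + 0)/3 = y/3)
(-81 - 1*60)*a(9, 10) + j(12) = (-81 - 1*60)*((1/3)*10) + 26*12 = (-81 - 60)*(10/3) + 312 = -141*10/3 + 312 = -470 + 312 = -158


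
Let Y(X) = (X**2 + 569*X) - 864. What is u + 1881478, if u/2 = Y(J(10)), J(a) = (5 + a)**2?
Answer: 2237050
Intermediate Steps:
Y(X) = -864 + X**2 + 569*X
u = 355572 (u = 2*(-864 + ((5 + 10)**2)**2 + 569*(5 + 10)**2) = 2*(-864 + (15**2)**2 + 569*15**2) = 2*(-864 + 225**2 + 569*225) = 2*(-864 + 50625 + 128025) = 2*177786 = 355572)
u + 1881478 = 355572 + 1881478 = 2237050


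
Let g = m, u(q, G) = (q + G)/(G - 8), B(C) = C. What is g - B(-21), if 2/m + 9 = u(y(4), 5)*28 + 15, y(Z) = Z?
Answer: 818/39 ≈ 20.974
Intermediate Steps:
u(q, G) = (G + q)/(-8 + G)
m = -1/39 (m = 2/(-9 + (((5 + 4)/(-8 + 5))*28 + 15)) = 2/(-9 + ((9/(-3))*28 + 15)) = 2/(-9 + (-1/3*9*28 + 15)) = 2/(-9 + (-3*28 + 15)) = 2/(-9 + (-84 + 15)) = 2/(-9 - 69) = 2/(-78) = 2*(-1/78) = -1/39 ≈ -0.025641)
g = -1/39 ≈ -0.025641
g - B(-21) = -1/39 - 1*(-21) = -1/39 + 21 = 818/39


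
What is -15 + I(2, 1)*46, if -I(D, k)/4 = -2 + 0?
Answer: 353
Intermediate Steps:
I(D, k) = 8 (I(D, k) = -4*(-2 + 0) = -4*(-2) = 8)
-15 + I(2, 1)*46 = -15 + 8*46 = -15 + 368 = 353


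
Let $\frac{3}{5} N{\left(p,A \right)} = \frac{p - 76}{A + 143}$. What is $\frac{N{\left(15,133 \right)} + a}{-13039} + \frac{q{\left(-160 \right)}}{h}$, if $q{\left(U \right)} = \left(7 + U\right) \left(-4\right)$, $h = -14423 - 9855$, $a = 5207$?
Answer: $- \frac{55635999001}{131056188588} \approx -0.42452$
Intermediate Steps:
$N{\left(p,A \right)} = \frac{5 \left(-76 + p\right)}{3 \left(143 + A\right)}$ ($N{\left(p,A \right)} = \frac{5 \frac{p - 76}{A + 143}}{3} = \frac{5 \frac{-76 + p}{143 + A}}{3} = \frac{5 \left(-76 + p\right)}{3 \left(143 + A\right)}$)
$h = -24278$
$q{\left(U \right)} = -28 - 4 U$
$\frac{N{\left(15,133 \right)} + a}{-13039} + \frac{q{\left(-160 \right)}}{h} = \frac{\frac{5 \left(-76 + 15\right)}{3 \left(143 + 133\right)} + 5207}{-13039} + \frac{-28 - -640}{-24278} = \left(\frac{5}{3} \cdot \frac{1}{276} \left(-61\right) + 5207\right) \left(- \frac{1}{13039}\right) + \left(-28 + 640\right) \left(- \frac{1}{24278}\right) = \left(\frac{5}{3} \cdot \frac{1}{276} \left(-61\right) + 5207\right) \left(- \frac{1}{13039}\right) + 612 \left(- \frac{1}{24278}\right) = \left(- \frac{305}{828} + 5207\right) \left(- \frac{1}{13039}\right) - \frac{306}{12139} = \frac{4311091}{828} \left(- \frac{1}{13039}\right) - \frac{306}{12139} = - \frac{4311091}{10796292} - \frac{306}{12139} = - \frac{55635999001}{131056188588}$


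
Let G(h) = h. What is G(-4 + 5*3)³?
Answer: 1331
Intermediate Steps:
G(-4 + 5*3)³ = (-4 + 5*3)³ = (-4 + 15)³ = 11³ = 1331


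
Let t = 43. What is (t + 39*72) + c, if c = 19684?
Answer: 22535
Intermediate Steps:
(t + 39*72) + c = (43 + 39*72) + 19684 = (43 + 2808) + 19684 = 2851 + 19684 = 22535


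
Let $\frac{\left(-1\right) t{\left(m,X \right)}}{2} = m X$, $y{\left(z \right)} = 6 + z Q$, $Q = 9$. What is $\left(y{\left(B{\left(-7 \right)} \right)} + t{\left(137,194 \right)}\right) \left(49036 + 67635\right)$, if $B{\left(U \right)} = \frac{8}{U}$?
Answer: $- \frac{43415845862}{7} \approx -6.2023 \cdot 10^{9}$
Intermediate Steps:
$y{\left(z \right)} = 6 + 9 z$ ($y{\left(z \right)} = 6 + z 9 = 6 + 9 z$)
$t{\left(m,X \right)} = - 2 X m$ ($t{\left(m,X \right)} = - 2 m X = - 2 X m$)
$\left(y{\left(B{\left(-7 \right)} \right)} + t{\left(137,194 \right)}\right) \left(49036 + 67635\right) = \left(\left(6 + 9 \frac{8}{-7}\right) - 388 \cdot 137\right) \left(49036 + 67635\right) = \left(\left(6 + 9 \cdot 8 \left(- \frac{1}{7}\right)\right) - 53156\right) 116671 = \left(\left(6 + 9 \left(- \frac{8}{7}\right)\right) - 53156\right) 116671 = \left(\left(6 - \frac{72}{7}\right) - 53156\right) 116671 = \left(- \frac{30}{7} - 53156\right) 116671 = \left(- \frac{372122}{7}\right) 116671 = - \frac{43415845862}{7}$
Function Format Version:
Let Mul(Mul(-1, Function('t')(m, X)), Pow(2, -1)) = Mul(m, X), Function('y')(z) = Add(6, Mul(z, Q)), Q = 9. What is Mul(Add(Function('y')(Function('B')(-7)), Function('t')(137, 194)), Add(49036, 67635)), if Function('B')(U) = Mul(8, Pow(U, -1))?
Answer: Rational(-43415845862, 7) ≈ -6.2023e+9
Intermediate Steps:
Function('y')(z) = Add(6, Mul(9, z)) (Function('y')(z) = Add(6, Mul(z, 9)) = Add(6, Mul(9, z)))
Function('t')(m, X) = Mul(-2, X, m) (Function('t')(m, X) = Mul(-2, Mul(m, X)) = Mul(-2, Mul(X, m)) = Mul(-2, X, m))
Mul(Add(Function('y')(Function('B')(-7)), Function('t')(137, 194)), Add(49036, 67635)) = Mul(Add(Add(6, Mul(9, Mul(8, Pow(-7, -1)))), Mul(-2, 194, 137)), Add(49036, 67635)) = Mul(Add(Add(6, Mul(9, Mul(8, Rational(-1, 7)))), -53156), 116671) = Mul(Add(Add(6, Mul(9, Rational(-8, 7))), -53156), 116671) = Mul(Add(Add(6, Rational(-72, 7)), -53156), 116671) = Mul(Add(Rational(-30, 7), -53156), 116671) = Mul(Rational(-372122, 7), 116671) = Rational(-43415845862, 7)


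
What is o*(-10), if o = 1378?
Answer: -13780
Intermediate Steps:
o*(-10) = 1378*(-10) = -13780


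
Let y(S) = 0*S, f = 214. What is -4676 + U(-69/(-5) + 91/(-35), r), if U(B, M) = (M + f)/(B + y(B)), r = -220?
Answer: -130943/28 ≈ -4676.5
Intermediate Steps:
y(S) = 0
U(B, M) = (214 + M)/B (U(B, M) = (M + 214)/(B + 0) = (214 + M)/B)
-4676 + U(-69/(-5) + 91/(-35), r) = -4676 + (214 - 220)/(-69/(-5) + 91/(-35)) = -4676 - 6/(-69*(-⅕) + 91*(-1/35)) = -4676 - 6/(69/5 - 13/5) = -4676 - 6/(56/5) = -4676 + (5/56)*(-6) = -4676 - 15/28 = -130943/28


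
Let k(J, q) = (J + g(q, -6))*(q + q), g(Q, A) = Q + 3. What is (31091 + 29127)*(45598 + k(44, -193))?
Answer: 6139465972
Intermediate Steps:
g(Q, A) = 3 + Q
k(J, q) = 2*q*(3 + J + q) (k(J, q) = (J + (3 + q))*(q + q) = (3 + J + q)*(2*q) = 2*q*(3 + J + q))
(31091 + 29127)*(45598 + k(44, -193)) = (31091 + 29127)*(45598 + 2*(-193)*(3 + 44 - 193)) = 60218*(45598 + 2*(-193)*(-146)) = 60218*(45598 + 56356) = 60218*101954 = 6139465972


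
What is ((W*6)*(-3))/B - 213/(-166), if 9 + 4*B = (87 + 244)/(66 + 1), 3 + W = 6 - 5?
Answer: -96477/2822 ≈ -34.187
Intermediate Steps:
W = -2 (W = -3 + (6 - 5) = -3 + 1 = -2)
B = -68/67 (B = -9/4 + ((87 + 244)/(66 + 1))/4 = -9/4 + (331/67)/4 = -9/4 + (331*(1/67))/4 = -9/4 + (1/4)*(331/67) = -9/4 + 331/268 = -68/67 ≈ -1.0149)
((W*6)*(-3))/B - 213/(-166) = (-2*6*(-3))/(-68/67) - 213/(-166) = -12*(-3)*(-67/68) - 213*(-1/166) = 36*(-67/68) + 213/166 = -603/17 + 213/166 = -96477/2822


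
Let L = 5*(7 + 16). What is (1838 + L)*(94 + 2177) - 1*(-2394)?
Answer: 4437657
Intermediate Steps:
L = 115 (L = 5*23 = 115)
(1838 + L)*(94 + 2177) - 1*(-2394) = (1838 + 115)*(94 + 2177) - 1*(-2394) = 1953*2271 + 2394 = 4435263 + 2394 = 4437657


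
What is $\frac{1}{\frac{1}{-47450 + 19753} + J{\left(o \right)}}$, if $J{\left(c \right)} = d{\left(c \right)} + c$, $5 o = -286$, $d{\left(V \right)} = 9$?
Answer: $- \frac{138485}{6674982} \approx -0.020747$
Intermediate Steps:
$o = - \frac{286}{5}$ ($o = \frac{1}{5} \left(-286\right) = - \frac{286}{5} \approx -57.2$)
$J{\left(c \right)} = 9 + c$
$\frac{1}{\frac{1}{-47450 + 19753} + J{\left(o \right)}} = \frac{1}{\frac{1}{-47450 + 19753} + \left(9 - \frac{286}{5}\right)} = \frac{1}{\frac{1}{-27697} - \frac{241}{5}} = \frac{1}{- \frac{1}{27697} - \frac{241}{5}} = \frac{1}{- \frac{6674982}{138485}} = - \frac{138485}{6674982}$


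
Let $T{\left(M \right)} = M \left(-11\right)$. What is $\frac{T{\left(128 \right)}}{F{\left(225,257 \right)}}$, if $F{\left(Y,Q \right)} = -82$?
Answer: $\frac{704}{41} \approx 17.171$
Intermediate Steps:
$T{\left(M \right)} = - 11 M$
$\frac{T{\left(128 \right)}}{F{\left(225,257 \right)}} = \frac{\left(-11\right) 128}{-82} = \left(-1408\right) \left(- \frac{1}{82}\right) = \frac{704}{41}$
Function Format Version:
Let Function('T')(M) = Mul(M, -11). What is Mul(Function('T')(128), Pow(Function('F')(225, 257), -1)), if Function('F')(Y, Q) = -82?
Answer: Rational(704, 41) ≈ 17.171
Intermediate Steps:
Function('T')(M) = Mul(-11, M)
Mul(Function('T')(128), Pow(Function('F')(225, 257), -1)) = Mul(Mul(-11, 128), Pow(-82, -1)) = Mul(-1408, Rational(-1, 82)) = Rational(704, 41)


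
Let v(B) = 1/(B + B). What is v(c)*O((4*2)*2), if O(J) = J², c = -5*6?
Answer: -64/15 ≈ -4.2667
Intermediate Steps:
c = -30
v(B) = 1/(2*B)
v(c)*O((4*2)*2) = ((½)/(-30))*((4*2)*2)² = ((½)*(-1/30))*(8*2)² = -1/60*16² = -1/60*256 = -64/15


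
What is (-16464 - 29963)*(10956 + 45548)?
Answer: -2623311208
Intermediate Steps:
(-16464 - 29963)*(10956 + 45548) = -46427*56504 = -2623311208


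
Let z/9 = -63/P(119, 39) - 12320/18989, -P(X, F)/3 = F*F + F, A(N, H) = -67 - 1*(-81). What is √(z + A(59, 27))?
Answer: √201876265253390/4937140 ≈ 2.8778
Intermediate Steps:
A(N, H) = 14 (A(N, H) = -67 + 81 = 14)
P(X, F) = -3*F - 3*F² (P(X, F) = -3*(F*F + F) = -3*(F² + F) = -3*(F + F²) = -3*F - 3*F²)
z = -56461293/9874280 (z = 9*(-63*(-1/(117*(1 + 39))) - 12320/18989) = 9*(-63/((-3*39*40)) - 12320*1/18989) = 9*(-63/(-4680) - 12320/18989) = 9*(-63*(-1/4680) - 12320/18989) = 9*(7/520 - 12320/18989) = 9*(-6273477/9874280) = -56461293/9874280 ≈ -5.7180)
√(z + A(59, 27)) = √(-56461293/9874280 + 14) = √(81778627/9874280) = √201876265253390/4937140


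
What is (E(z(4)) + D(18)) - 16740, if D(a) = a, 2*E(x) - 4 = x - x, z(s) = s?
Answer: -16720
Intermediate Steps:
E(x) = 2 (E(x) = 2 + (x - x)/2 = 2 + (1/2)*0 = 2 + 0 = 2)
(E(z(4)) + D(18)) - 16740 = (2 + 18) - 16740 = 20 - 16740 = -16720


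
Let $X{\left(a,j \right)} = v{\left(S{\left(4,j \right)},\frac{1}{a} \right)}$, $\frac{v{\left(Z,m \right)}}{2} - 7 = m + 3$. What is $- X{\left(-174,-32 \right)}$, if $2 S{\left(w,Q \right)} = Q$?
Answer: $- \frac{1739}{87} \approx -19.988$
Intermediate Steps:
$S{\left(w,Q \right)} = \frac{Q}{2}$
$v{\left(Z,m \right)} = 20 + 2 m$ ($v{\left(Z,m \right)} = 14 + 2 \left(m + 3\right) = 14 + 2 \left(3 + m\right) = 14 + \left(6 + 2 m\right) = 20 + 2 m$)
$X{\left(a,j \right)} = 20 + \frac{2}{a}$
$- X{\left(-174,-32 \right)} = - (20 + \frac{2}{-174}) = - (20 + 2 \left(- \frac{1}{174}\right)) = - (20 - \frac{1}{87}) = \left(-1\right) \frac{1739}{87} = - \frac{1739}{87}$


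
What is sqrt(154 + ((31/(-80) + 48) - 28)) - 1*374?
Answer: -374 + sqrt(69445)/20 ≈ -360.82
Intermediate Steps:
sqrt(154 + ((31/(-80) + 48) - 28)) - 1*374 = sqrt(154 + ((31*(-1/80) + 48) - 28)) - 374 = sqrt(154 + ((-31/80 + 48) - 28)) - 374 = sqrt(154 + (3809/80 - 28)) - 374 = sqrt(154 + 1569/80) - 374 = sqrt(13889/80) - 374 = sqrt(69445)/20 - 374 = -374 + sqrt(69445)/20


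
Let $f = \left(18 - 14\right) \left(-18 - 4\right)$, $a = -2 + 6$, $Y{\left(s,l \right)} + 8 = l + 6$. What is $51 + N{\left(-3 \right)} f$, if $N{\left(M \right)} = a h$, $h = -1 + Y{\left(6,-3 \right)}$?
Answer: $2163$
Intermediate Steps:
$Y{\left(s,l \right)} = -2 + l$ ($Y{\left(s,l \right)} = -8 + \left(l + 6\right) = -8 + \left(6 + l\right) = -2 + l$)
$h = -6$ ($h = -1 - 5 = -6$)
$a = 4$
$f = -88$ ($f = 4 \left(-22\right) = -88$)
$N{\left(M \right)} = -24$ ($N{\left(M \right)} = 4 \left(-6\right) = -24$)
$51 + N{\left(-3 \right)} f = 51 - -2112 = 51 + 2112 = 2163$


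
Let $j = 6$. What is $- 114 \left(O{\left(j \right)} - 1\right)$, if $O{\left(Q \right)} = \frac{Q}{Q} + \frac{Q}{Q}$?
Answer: $-114$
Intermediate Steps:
$O{\left(Q \right)} = 2$ ($O{\left(Q \right)} = 1 + 1 = 2$)
$- 114 \left(O{\left(j \right)} - 1\right) = - 114 \left(2 - 1\right) = \left(-114\right) 1 = -114$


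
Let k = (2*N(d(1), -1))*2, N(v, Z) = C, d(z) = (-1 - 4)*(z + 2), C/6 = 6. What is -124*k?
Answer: -17856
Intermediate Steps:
C = 36 (C = 6*6 = 36)
d(z) = -10 - 5*z (d(z) = -5*(2 + z) = -10 - 5*z)
N(v, Z) = 36
k = 144 (k = (2*36)*2 = 72*2 = 144)
-124*k = -124*144 = -17856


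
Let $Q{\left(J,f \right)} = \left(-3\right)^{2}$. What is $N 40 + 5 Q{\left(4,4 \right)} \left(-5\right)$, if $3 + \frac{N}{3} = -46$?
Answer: $-6105$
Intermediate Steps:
$N = -147$ ($N = -9 + 3 \left(-46\right) = -9 - 138 = -147$)
$Q{\left(J,f \right)} = 9$
$N 40 + 5 Q{\left(4,4 \right)} \left(-5\right) = \left(-147\right) 40 + 5 \cdot 9 \left(-5\right) = -5880 + 45 \left(-5\right) = -5880 - 225 = -6105$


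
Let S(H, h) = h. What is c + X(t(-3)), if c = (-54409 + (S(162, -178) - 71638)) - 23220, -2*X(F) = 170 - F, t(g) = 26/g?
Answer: -448603/3 ≈ -1.4953e+5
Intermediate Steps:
X(F) = -85 + F/2 (X(F) = -(170 - F)/2 = -85 + F/2)
c = -149445 (c = (-54409 + (-178 - 71638)) - 23220 = (-54409 - 71816) - 23220 = -126225 - 23220 = -149445)
c + X(t(-3)) = -149445 + (-85 + (26/(-3))/2) = -149445 + (-85 + (26*(-⅓))/2) = -149445 + (-85 + (½)*(-26/3)) = -149445 + (-85 - 13/3) = -149445 - 268/3 = -448603/3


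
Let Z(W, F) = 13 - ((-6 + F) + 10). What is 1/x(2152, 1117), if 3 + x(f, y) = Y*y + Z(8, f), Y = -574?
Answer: -1/643304 ≈ -1.5545e-6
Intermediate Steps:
Z(W, F) = 9 - F (Z(W, F) = 13 - (4 + F) = 13 + (-4 - F) = 9 - F)
x(f, y) = 6 - f - 574*y (x(f, y) = -3 + (-574*y + (9 - f)) = -3 + (9 - f - 574*y) = 6 - f - 574*y)
1/x(2152, 1117) = 1/(6 - 1*2152 - 574*1117) = 1/(6 - 2152 - 641158) = 1/(-643304) = -1/643304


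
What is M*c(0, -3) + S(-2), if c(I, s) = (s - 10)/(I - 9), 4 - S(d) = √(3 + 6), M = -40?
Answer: -511/9 ≈ -56.778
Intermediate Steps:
S(d) = 1 (S(d) = 4 - √(3 + 6) = 4 - √9 = 4 - 1*3 = 4 - 3 = 1)
c(I, s) = (-10 + s)/(-9 + I)
M*c(0, -3) + S(-2) = -40*(-10 - 3)/(-9 + 0) + 1 = -40*(-13)/(-9) + 1 = -(-40)*(-13)/9 + 1 = -40*13/9 + 1 = -520/9 + 1 = -511/9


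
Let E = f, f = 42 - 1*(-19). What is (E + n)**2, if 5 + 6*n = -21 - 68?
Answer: 18496/9 ≈ 2055.1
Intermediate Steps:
f = 61 (f = 42 + 19 = 61)
E = 61
n = -47/3 (n = -5/6 + (-21 - 68)/6 = -5/6 + (1/6)*(-89) = -5/6 - 89/6 = -47/3 ≈ -15.667)
(E + n)**2 = (61 - 47/3)**2 = (136/3)**2 = 18496/9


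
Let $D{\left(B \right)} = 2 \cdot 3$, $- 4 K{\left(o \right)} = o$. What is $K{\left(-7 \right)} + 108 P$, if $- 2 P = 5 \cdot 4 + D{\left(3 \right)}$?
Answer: $- \frac{5609}{4} \approx -1402.3$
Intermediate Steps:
$K{\left(o \right)} = - \frac{o}{4}$
$D{\left(B \right)} = 6$
$P = -13$ ($P = - \frac{5 \cdot 4 + 6}{2} = - \frac{20 + 6}{2} = \left(- \frac{1}{2}\right) 26 = -13$)
$K{\left(-7 \right)} + 108 P = \left(- \frac{1}{4}\right) \left(-7\right) + 108 \left(-13\right) = \frac{7}{4} - 1404 = - \frac{5609}{4}$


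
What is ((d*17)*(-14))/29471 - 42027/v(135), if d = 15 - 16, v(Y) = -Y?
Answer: 412869949/1326195 ≈ 311.32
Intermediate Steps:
d = -1
((d*17)*(-14))/29471 - 42027/v(135) = (-1*17*(-14))/29471 - 42027/((-1*135)) = -17*(-14)*(1/29471) - 42027/(-135) = 238*(1/29471) - 42027*(-1/135) = 238/29471 + 14009/45 = 412869949/1326195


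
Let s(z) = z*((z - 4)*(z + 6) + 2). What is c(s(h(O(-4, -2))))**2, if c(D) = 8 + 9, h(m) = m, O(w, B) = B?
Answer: 289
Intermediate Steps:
s(z) = z*(2 + (-4 + z)*(6 + z)) (s(z) = z*((-4 + z)*(6 + z) + 2) = z*(2 + (-4 + z)*(6 + z)))
c(D) = 17
c(s(h(O(-4, -2))))**2 = 17**2 = 289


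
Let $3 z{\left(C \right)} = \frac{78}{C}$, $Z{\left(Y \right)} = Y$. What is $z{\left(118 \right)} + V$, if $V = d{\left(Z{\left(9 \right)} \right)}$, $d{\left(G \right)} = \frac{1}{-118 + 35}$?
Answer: $\frac{1020}{4897} \approx 0.20829$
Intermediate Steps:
$d{\left(G \right)} = - \frac{1}{83}$ ($d{\left(G \right)} = \frac{1}{-83} = - \frac{1}{83}$)
$V = - \frac{1}{83} \approx -0.012048$
$z{\left(C \right)} = \frac{26}{C}$ ($z{\left(C \right)} = \frac{78 \frac{1}{C}}{3} = \frac{26}{C}$)
$z{\left(118 \right)} + V = \frac{26}{118} - \frac{1}{83} = 26 \cdot \frac{1}{118} - \frac{1}{83} = \frac{13}{59} - \frac{1}{83} = \frac{1020}{4897}$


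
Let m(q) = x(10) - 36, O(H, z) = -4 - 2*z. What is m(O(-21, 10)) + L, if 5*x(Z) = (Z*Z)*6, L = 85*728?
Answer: 61964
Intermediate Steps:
L = 61880
x(Z) = 6*Z²/5 (x(Z) = ((Z*Z)*6)/5 = (Z²*6)/5 = (6*Z²)/5 = 6*Z²/5)
m(q) = 84 (m(q) = (6/5)*10² - 36 = (6/5)*100 - 36 = 120 - 36 = 84)
m(O(-21, 10)) + L = 84 + 61880 = 61964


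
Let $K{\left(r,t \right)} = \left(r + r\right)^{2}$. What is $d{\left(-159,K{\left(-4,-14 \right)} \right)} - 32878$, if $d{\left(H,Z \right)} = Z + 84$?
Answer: $-32730$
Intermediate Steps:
$K{\left(r,t \right)} = 4 r^{2}$ ($K{\left(r,t \right)} = \left(2 r\right)^{2} = 4 r^{2}$)
$d{\left(H,Z \right)} = 84 + Z$
$d{\left(-159,K{\left(-4,-14 \right)} \right)} - 32878 = \left(84 + 4 \left(-4\right)^{2}\right) - 32878 = \left(84 + 4 \cdot 16\right) - 32878 = \left(84 + 64\right) - 32878 = 148 - 32878 = -32730$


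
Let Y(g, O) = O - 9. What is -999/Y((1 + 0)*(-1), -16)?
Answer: 999/25 ≈ 39.960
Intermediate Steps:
Y(g, O) = -9 + O
-999/Y((1 + 0)*(-1), -16) = -999/(-9 - 16) = -999/(-25) = -999*(-1/25) = 999/25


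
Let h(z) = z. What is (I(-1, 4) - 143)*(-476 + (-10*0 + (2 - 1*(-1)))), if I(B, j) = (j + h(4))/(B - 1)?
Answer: 69531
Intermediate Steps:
I(B, j) = (4 + j)/(-1 + B) (I(B, j) = (j + 4)/(B - 1) = (4 + j)/(-1 + B))
(I(-1, 4) - 143)*(-476 + (-10*0 + (2 - 1*(-1)))) = ((4 + 4)/(-1 - 1) - 143)*(-476 + (-10*0 + (2 - 1*(-1)))) = (8/(-2) - 143)*(-476 + (0 + (2 + 1))) = (-½*8 - 143)*(-476 + (0 + 3)) = (-4 - 143)*(-476 + 3) = -147*(-473) = 69531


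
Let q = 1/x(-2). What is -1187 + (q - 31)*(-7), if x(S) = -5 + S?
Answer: -969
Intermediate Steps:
q = -⅐ (q = 1/(-5 - 2) = 1/(-7) = -⅐ ≈ -0.14286)
-1187 + (q - 31)*(-7) = -1187 + (-⅐ - 31)*(-7) = -1187 - 218/7*(-7) = -1187 + 218 = -969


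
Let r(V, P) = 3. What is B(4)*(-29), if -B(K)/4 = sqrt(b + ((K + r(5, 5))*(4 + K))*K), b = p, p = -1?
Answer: 116*sqrt(223) ≈ 1732.3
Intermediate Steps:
b = -1
B(K) = -4*sqrt(-1 + K*(3 + K)*(4 + K)) (B(K) = -4*sqrt(-1 + ((K + 3)*(4 + K))*K) = -4*sqrt(-1 + ((3 + K)*(4 + K))*K) = -4*sqrt(-1 + K*(3 + K)*(4 + K)))
B(4)*(-29) = -4*sqrt(-1 + 4**3 + 7*4**2 + 12*4)*(-29) = -4*sqrt(-1 + 64 + 7*16 + 48)*(-29) = -4*sqrt(-1 + 64 + 112 + 48)*(-29) = -4*sqrt(223)*(-29) = 116*sqrt(223)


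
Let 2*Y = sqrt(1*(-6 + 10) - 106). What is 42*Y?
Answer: 21*I*sqrt(102) ≈ 212.09*I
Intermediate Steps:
Y = I*sqrt(102)/2 (Y = sqrt(1*(-6 + 10) - 106)/2 = sqrt(1*4 - 106)/2 = sqrt(4 - 106)/2 = sqrt(-102)/2 = (I*sqrt(102))/2 = I*sqrt(102)/2 ≈ 5.0498*I)
42*Y = 42*(I*sqrt(102)/2) = 21*I*sqrt(102)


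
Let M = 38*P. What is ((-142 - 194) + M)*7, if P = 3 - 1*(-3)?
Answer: -756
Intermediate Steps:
P = 6 (P = 3 + 3 = 6)
M = 228 (M = 38*6 = 228)
((-142 - 194) + M)*7 = ((-142 - 194) + 228)*7 = (-336 + 228)*7 = -108*7 = -756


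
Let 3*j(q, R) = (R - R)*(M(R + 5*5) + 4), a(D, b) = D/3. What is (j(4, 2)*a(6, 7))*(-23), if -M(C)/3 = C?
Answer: 0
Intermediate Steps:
M(C) = -3*C
a(D, b) = D/3 (a(D, b) = D*(⅓) = D/3)
j(q, R) = 0 (j(q, R) = ((R - R)*(-3*(R + 5*5) + 4))/3 = (0*(-3*(R + 25) + 4))/3 = (0*(-3*(25 + R) + 4))/3 = (0*((-75 - 3*R) + 4))/3 = (0*(-71 - 3*R))/3 = (⅓)*0 = 0)
(j(4, 2)*a(6, 7))*(-23) = (0*((⅓)*6))*(-23) = (0*2)*(-23) = 0*(-23) = 0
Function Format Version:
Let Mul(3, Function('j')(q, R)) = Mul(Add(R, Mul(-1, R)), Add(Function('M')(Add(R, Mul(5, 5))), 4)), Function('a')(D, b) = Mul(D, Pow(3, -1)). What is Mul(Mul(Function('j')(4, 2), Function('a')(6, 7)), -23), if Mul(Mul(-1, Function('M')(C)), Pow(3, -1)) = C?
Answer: 0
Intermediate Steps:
Function('M')(C) = Mul(-3, C)
Function('a')(D, b) = Mul(Rational(1, 3), D) (Function('a')(D, b) = Mul(D, Rational(1, 3)) = Mul(Rational(1, 3), D))
Function('j')(q, R) = 0 (Function('j')(q, R) = Mul(Rational(1, 3), Mul(Add(R, Mul(-1, R)), Add(Mul(-3, Add(R, Mul(5, 5))), 4))) = Mul(Rational(1, 3), Mul(0, Add(Mul(-3, Add(R, 25)), 4))) = Mul(Rational(1, 3), Mul(0, Add(Mul(-3, Add(25, R)), 4))) = Mul(Rational(1, 3), Mul(0, Add(Add(-75, Mul(-3, R)), 4))) = Mul(Rational(1, 3), Mul(0, Add(-71, Mul(-3, R)))) = Mul(Rational(1, 3), 0) = 0)
Mul(Mul(Function('j')(4, 2), Function('a')(6, 7)), -23) = Mul(Mul(0, Mul(Rational(1, 3), 6)), -23) = Mul(Mul(0, 2), -23) = Mul(0, -23) = 0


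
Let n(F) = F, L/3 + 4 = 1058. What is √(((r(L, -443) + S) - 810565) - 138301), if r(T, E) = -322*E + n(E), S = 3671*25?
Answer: 6*I*√19858 ≈ 845.51*I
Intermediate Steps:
L = 3162 (L = -12 + 3*1058 = -12 + 3174 = 3162)
S = 91775
r(T, E) = -321*E (r(T, E) = -322*E + E = -321*E)
√(((r(L, -443) + S) - 810565) - 138301) = √(((-321*(-443) + 91775) - 810565) - 138301) = √(((142203 + 91775) - 810565) - 138301) = √((233978 - 810565) - 138301) = √(-576587 - 138301) = √(-714888) = 6*I*√19858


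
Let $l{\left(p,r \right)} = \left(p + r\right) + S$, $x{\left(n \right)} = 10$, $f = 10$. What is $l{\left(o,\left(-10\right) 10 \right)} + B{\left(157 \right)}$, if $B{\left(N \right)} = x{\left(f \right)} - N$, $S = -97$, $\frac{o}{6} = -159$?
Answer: $-1298$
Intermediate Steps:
$o = -954$ ($o = 6 \left(-159\right) = -954$)
$B{\left(N \right)} = 10 - N$
$l{\left(p,r \right)} = -97 + p + r$ ($l{\left(p,r \right)} = \left(p + r\right) - 97 = -97 + p + r$)
$l{\left(o,\left(-10\right) 10 \right)} + B{\left(157 \right)} = \left(-97 - 954 - 100\right) + \left(10 - 157\right) = -1151 - 147 = -1298$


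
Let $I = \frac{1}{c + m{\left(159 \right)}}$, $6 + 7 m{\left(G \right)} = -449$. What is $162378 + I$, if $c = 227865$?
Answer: $\frac{36989708401}{227800} \approx 1.6238 \cdot 10^{5}$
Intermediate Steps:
$m{\left(G \right)} = -65$ ($m{\left(G \right)} = - \frac{6}{7} + \frac{1}{7} \left(-449\right) = - \frac{6}{7} - \frac{449}{7} = -65$)
$I = \frac{1}{227800}$ ($I = \frac{1}{227865 - 65} = \frac{1}{227800} \approx 4.3898 \cdot 10^{-6}$)
$162378 + I = 162378 + \frac{1}{227800} = \frac{36989708401}{227800}$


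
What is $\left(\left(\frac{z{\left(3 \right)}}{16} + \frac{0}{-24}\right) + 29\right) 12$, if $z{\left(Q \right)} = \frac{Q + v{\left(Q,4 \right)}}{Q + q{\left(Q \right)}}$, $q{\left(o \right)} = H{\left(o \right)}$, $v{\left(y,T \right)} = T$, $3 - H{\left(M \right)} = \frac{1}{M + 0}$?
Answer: $\frac{23727}{68} \approx 348.93$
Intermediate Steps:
$H{\left(M \right)} = 3 - \frac{1}{M}$ ($H{\left(M \right)} = 3 - \frac{1}{M + 0} = 3 - \frac{1}{M}$)
$q{\left(o \right)} = 3 - \frac{1}{o}$
$z{\left(Q \right)} = \frac{4 + Q}{3 + Q - \frac{1}{Q}}$ ($z{\left(Q \right)} = \frac{Q + 4}{Q + \left(3 - \frac{1}{Q}\right)} = \frac{4 + Q}{3 + Q - \frac{1}{Q}}$)
$\left(\left(\frac{z{\left(3 \right)}}{16} + \frac{0}{-24}\right) + 29\right) 12 = \left(\left(\frac{3 \frac{1}{-1 + 3^{2} + 3 \cdot 3} \left(4 + 3\right)}{16} + \frac{0}{-24}\right) + 29\right) 12 = \left(\left(3 \frac{1}{-1 + 9 + 9} \cdot 7 \cdot \frac{1}{16} + 0 \left(- \frac{1}{24}\right)\right) + 29\right) 12 = \left(\left(3 \cdot \frac{1}{17} \cdot 7 \cdot \frac{1}{16} + 0\right) + 29\right) 12 = \left(\left(\frac{21}{17} \cdot \frac{1}{16} + 0\right) + 29\right) 12 = \left(\left(\frac{21}{272} + 0\right) + 29\right) 12 = \left(\frac{21}{272} + 29\right) 12 = \frac{7909}{272} \cdot 12 = \frac{23727}{68}$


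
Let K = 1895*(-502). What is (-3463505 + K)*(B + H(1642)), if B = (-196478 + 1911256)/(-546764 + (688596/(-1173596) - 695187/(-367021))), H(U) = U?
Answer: -2340617368726386590889345/323502044022896 ≈ -7.2352e+9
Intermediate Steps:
B = -7102056100078187/2264514308160272 (B = 1714778/(-546764 + (688596*(-1/1173596) - 695187*(-1/367021))) = 1714778/(-546764 + (-172149/293399 + 695187/367021)) = 1714778/(-546764 + 140784872484/107683594379) = 1714778/(-58877372012167072/107683594379) = 1714778*(-107683594379/58877372012167072) = -7102056100078187/2264514308160272 ≈ -3.1362)
K = -951290
(-3463505 + K)*(B + H(1642)) = (-3463505 - 951290)*(-7102056100078187/2264514308160272 + 1642) = -4414795*3711230437899088437/2264514308160272 = -2340617368726386590889345/323502044022896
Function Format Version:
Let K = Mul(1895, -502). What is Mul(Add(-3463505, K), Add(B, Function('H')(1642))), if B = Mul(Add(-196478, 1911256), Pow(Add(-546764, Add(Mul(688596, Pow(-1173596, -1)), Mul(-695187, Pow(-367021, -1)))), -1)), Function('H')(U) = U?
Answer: Rational(-2340617368726386590889345, 323502044022896) ≈ -7.2352e+9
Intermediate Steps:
B = Rational(-7102056100078187, 2264514308160272) (B = Mul(1714778, Pow(Add(-546764, Add(Mul(688596, Rational(-1, 1173596)), Mul(-695187, Rational(-1, 367021)))), -1)) = Mul(1714778, Pow(Add(-546764, Add(Rational(-172149, 293399), Rational(695187, 367021))), -1)) = Mul(1714778, Pow(Add(-546764, Rational(140784872484, 107683594379)), -1)) = Mul(1714778, Pow(Rational(-58877372012167072, 107683594379), -1)) = Mul(1714778, Rational(-107683594379, 58877372012167072)) = Rational(-7102056100078187, 2264514308160272) ≈ -3.1362)
K = -951290
Mul(Add(-3463505, K), Add(B, Function('H')(1642))) = Mul(Add(-3463505, -951290), Add(Rational(-7102056100078187, 2264514308160272), 1642)) = Mul(-4414795, Rational(3711230437899088437, 2264514308160272)) = Rational(-2340617368726386590889345, 323502044022896)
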